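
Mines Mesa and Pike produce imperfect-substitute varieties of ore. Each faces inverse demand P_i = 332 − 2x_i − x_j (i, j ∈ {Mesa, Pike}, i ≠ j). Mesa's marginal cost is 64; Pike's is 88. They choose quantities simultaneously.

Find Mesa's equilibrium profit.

6094.08

Mine Mesa's profit: π = x_{Mesa}(332 − 2x_{Mesa} − x_{Pike}) − 64x_{Mesa}.
∂π/∂x_{Mesa} = 268 − 4x_{Mesa} − x_{Pike} = 0 ⇒ x_{Mesa} = 67 − 0.25x_{Pike}.
Similarly x_{Pike} = 61 − 0.25x_{Mesa}.
Plugging x_{Pike} into Mesa's best response: x_{Mesa} = 67 − 0.25(61 − 0.25x_{Mesa}) ⇒ 0.9375x_{Mesa} = 51.75, so x_{Mesa} = 55.2.
Then x_{Pike} = 61 − 0.25·55.2 = 47.2.
P_{Mesa} = 332 − 2·55.2 − 47.2 = 174.4.
Profit = (174.4 − 64)·55.2 = 6094.08.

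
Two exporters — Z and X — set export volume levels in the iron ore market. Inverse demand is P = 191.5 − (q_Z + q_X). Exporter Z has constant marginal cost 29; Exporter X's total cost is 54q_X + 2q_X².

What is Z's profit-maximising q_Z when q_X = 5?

78.75

Exporter Z's profit: π = q_Z(191.5 − (q_Z + q_X)) − 29q_Z.
∂π/∂q_Z = 162.5 − 2q_Z − q_X = 0, so q_Z = 81.25 − 0.5q_X.
At q_X = 5: q_Z = 81.25 − 0.5·5 = 78.75.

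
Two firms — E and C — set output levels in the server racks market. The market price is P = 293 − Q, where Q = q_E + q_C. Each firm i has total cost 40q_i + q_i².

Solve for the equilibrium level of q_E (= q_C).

Firm E's profit: π = q_E(293 − (q_E + q_C)) − 40q_E − q_E².
∂π/∂q_E = 253 − 4q_E − q_C = 0, so q_E = 63.25 − 0.25q_C.
By symmetry q_C = q_E; substituting into the reaction function, 1.25q_E = 63.25 and q_E = 50.6.

50.6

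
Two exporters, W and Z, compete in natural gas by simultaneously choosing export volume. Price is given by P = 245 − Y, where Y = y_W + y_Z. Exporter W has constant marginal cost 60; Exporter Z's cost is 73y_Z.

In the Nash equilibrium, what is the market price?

Exporter W's profit: π = y_W(245 − (y_W + y_Z)) − 60y_W.
∂π/∂y_W = 185 − 2y_W − y_Z = 0, so y_W = 92.5 − 0.5y_Z.
By the same steps for Z: y_Z = 86 − 0.5y_W.
Solving the two reaction functions simultaneously: (1 − (−0.5)(−0.5))y_W = 92.5 − 0.5·86, so 0.75y_W = 49.5 and y_W = 66.
Then y_Z = 86 − 0.5·66 = 53.
Equilibrium price: P = 245 − 119 = 126.

126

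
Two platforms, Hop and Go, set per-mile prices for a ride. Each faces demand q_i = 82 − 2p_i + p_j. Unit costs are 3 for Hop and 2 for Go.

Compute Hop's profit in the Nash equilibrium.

Hop's profit: π = (p_{Hop} − 3)(82 − 2p_{Hop} + p_{Go}).
∂π/∂p_{Hop} = 88 − 4p_{Hop} + p_{Go} = 0 ⇒ p_{Hop} = 22 + 0.25p_{Go}.
Similarly p_{Go} = 21.5 + 0.25p_{Hop}.
Substituting the second reaction function into the first: p_{Hop} = 22 + 0.25(21.5 + 0.25p_{Hop}), which gives 0.9375p_{Hop} = 27.375 ⇒ p_{Hop} = 29.2.
Then p_{Go} = 21.5 + 0.25·29.2 = 28.8.
q_{Hop} = 82 − 2·29.2 + 28.8 = 52.4.
Profit = (29.2 − 3)·52.4 = 1372.88.

1372.88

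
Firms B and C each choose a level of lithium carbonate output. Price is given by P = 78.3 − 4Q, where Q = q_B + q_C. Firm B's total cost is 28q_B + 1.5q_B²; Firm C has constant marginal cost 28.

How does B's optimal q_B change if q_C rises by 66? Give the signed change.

Firm B's profit: π = q_B(78.3 − 4(q_B + q_C)) − 28q_B − 1.5q_B².
∂π/∂q_B = 50.3 − 11q_B − 4q_C = 0, so q_B = 503/110 − (4/11)q_C.
The reaction-function slope is −4/11, so a 66-unit rise in q_C moves q_B by −4/11 × 66 = −24. B's best response falls — the actions are strategic substitutes.

-24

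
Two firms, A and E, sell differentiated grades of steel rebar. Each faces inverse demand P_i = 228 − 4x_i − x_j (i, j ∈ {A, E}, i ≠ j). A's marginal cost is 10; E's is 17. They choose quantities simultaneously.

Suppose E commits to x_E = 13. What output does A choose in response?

25.625

Firm A's profit: π = x_A(228 − 4x_A − x_E) − 10x_A.
∂π/∂x_A = 218 − 8x_A − x_E = 0 ⇒ x_A = 27.25 − 0.125x_E.
At x_E = 13: x_A = 27.25 − 0.125·13 = 25.625.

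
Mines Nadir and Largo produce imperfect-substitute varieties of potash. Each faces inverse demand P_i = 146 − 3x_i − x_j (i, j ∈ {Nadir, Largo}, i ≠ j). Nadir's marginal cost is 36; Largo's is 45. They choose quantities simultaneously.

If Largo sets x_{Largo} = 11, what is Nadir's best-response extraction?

Mine Nadir's profit: π = x_{Nadir}(146 − 3x_{Nadir} − x_{Largo}) − 36x_{Nadir}.
∂π/∂x_{Nadir} = 110 − 6x_{Nadir} − x_{Largo} = 0 ⇒ x_{Nadir} = 55/3 − (1/6)x_{Largo}.
At x_{Largo} = 11: x_{Nadir} = 55/3 − (1/6)·11 = 16.5.

16.5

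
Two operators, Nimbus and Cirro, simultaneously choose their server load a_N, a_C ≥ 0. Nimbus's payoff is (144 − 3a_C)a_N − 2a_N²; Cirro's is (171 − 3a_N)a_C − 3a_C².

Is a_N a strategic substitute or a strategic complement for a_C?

strategic substitutes

Expanding Nimbus's payoff: 144a_N − 3a_Ca_N − 2a_N².
∂π/∂a_N = 144 − 3a_C − 4a_N = 0, so a_N = 36 − 0.75a_C.
The best-response slope da_N/da_C = −0.75 < 0: the reaction function is downward-sloping, so the choices are strategic substitutes.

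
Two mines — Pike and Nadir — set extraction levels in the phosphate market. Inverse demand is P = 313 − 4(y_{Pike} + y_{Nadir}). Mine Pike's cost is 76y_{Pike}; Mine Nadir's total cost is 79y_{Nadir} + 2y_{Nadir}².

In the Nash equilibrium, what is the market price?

171.4

Mine Pike's profit: π = y_{Pike}(313 − 4(y_{Pike} + y_{Nadir})) − 76y_{Pike}.
∂π/∂y_{Pike} = 237 − 8y_{Pike} − 4y_{Nadir} = 0, so y_{Pike} = 29.625 − 0.5y_{Nadir}.
For Nadir: ∂π/∂y_{Nadir} = 234 − 12y_{Nadir} − 4y_{Pike} = 0 ⇒ y_{Nadir} = 19.5 − (1/3)y_{Pike}.
Plugging y_{Nadir} into Pike's best response: y_{Pike} = 29.625 − 0.5(19.5 − (1/3)y_{Pike}) ⇒ (5/6)y_{Pike} = 19.875, so y_{Pike} = 23.85.
Then y_{Nadir} = 19.5 − (1/3)·23.85 = 11.55.
Equilibrium price: P = 313 − 4·35.4 = 171.4.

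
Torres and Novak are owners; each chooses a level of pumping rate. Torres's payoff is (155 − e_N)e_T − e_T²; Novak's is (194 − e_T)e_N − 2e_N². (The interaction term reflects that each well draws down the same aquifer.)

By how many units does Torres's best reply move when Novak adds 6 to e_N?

Expanding Torres's payoff: 155e_T − e_Ne_T − e_T².
∂π/∂e_T = 155 − e_N − 2e_T = 0, so e_T = 77.5 − 0.5e_N.
The reaction-function slope is −0.5, so a 6-unit rise in e_N moves e_T by −0.5 × 6 = −3. Torres's best response falls — the actions are strategic substitutes.

-3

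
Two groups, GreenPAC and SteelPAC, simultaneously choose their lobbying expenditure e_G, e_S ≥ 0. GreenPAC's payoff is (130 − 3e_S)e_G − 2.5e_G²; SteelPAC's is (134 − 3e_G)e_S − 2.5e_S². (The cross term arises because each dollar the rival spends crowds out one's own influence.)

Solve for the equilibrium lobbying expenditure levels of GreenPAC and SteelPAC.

Expanding GreenPAC's payoff: 130e_G − 3e_Se_G − 2.5e_G².
∂π/∂e_G = 130 − 3e_S − 5e_G = 0, so e_G = 26 − 0.6e_S.
Likewise for SteelPAC: e_S = 26.8 − 0.6e_G.
Solving the two reaction functions simultaneously: (1 − (−0.6)(−0.6))e_G = 26 − 0.6·26.8, so 0.64e_G = 9.92 and e_G = 15.5.
Then e_S = 26.8 − 0.6·15.5 = 17.5.

15.5, 17.5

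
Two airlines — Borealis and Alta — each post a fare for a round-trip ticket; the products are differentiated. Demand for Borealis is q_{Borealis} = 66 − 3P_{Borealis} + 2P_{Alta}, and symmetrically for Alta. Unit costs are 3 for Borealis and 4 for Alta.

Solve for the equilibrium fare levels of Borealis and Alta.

Borealis's profit: π = (P_{Borealis} − 3)(66 − 3P_{Borealis} + 2P_{Alta}).
∂π/∂P_{Borealis} = 75 − 6P_{Borealis} + 2P_{Alta} = 0 ⇒ P_{Borealis} = 12.5 + (1/3)P_{Alta}.
Similarly P_{Alta} = 13 + (1/3)P_{Borealis}.
Substituting the second reaction function into the first: P_{Borealis} = 12.5 + (1/3)(13 + (1/3)P_{Borealis}), which gives (8/9)P_{Borealis} = 101/6 ⇒ P_{Borealis} = 18.9375.
Then P_{Alta} = 13 + (1/3)·18.9375 = 19.3125.

18.9375, 19.3125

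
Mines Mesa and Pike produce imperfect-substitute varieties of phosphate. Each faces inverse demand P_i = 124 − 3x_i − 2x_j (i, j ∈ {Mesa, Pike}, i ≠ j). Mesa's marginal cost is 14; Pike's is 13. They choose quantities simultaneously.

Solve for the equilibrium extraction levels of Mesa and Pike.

Mine Mesa's profit: π = x_{Mesa}(124 − 3x_{Mesa} − 2x_{Pike}) − 14x_{Mesa}.
∂π/∂x_{Mesa} = 110 − 6x_{Mesa} − 2x_{Pike} = 0 ⇒ x_{Mesa} = 55/3 − (1/3)x_{Pike}.
Similarly x_{Pike} = 18.5 − (1/3)x_{Mesa}.
Solving the two reaction functions simultaneously: (1 − (−1/3)(−1/3))x_{Mesa} = 55/3 − (1/3)·18.5, so (8/9)x_{Mesa} = 73/6 and x_{Mesa} = 13.6875.
Then x_{Pike} = 18.5 − (1/3)·13.6875 = 13.9375.

13.6875, 13.9375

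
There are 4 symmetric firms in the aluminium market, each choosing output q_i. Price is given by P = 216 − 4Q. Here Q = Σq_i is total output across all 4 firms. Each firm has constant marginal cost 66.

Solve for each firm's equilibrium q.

A representative firm's profit is π_i = q_i(216 − 4Q) − 66q_i, with Q = q_i + Σ_{j≠i} q_j.
First-order condition: 150 − 8q_i − 4Σ_{j≠i} q_j = 0.
In a symmetric equilibrium every firm chooses the same q, so Σ_{j≠i} q_j = 3q. The condition becomes 150 − 20q = 0, giving q = 150/20 = 7.5.

7.5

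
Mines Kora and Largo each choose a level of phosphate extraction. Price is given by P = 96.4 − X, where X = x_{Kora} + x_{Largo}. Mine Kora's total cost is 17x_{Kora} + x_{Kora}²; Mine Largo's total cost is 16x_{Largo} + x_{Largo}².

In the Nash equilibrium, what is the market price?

64.44

Mine Kora's profit: π = x_{Kora}(96.4 − (x_{Kora} + x_{Largo})) − 17x_{Kora} − x_{Kora}².
∂π/∂x_{Kora} = 79.4 − 4x_{Kora} − x_{Largo} = 0, so x_{Kora} = 19.85 − 0.25x_{Largo}.
By the same steps for Largo: x_{Largo} = 20.1 − 0.25x_{Kora}.
Plugging x_{Largo} into Kora's best response: x_{Kora} = 19.85 − 0.25(20.1 − 0.25x_{Kora}) ⇒ 0.9375x_{Kora} = 14.825, so x_{Kora} = 1186/75.
Then x_{Largo} = 20.1 − 0.25·(1186/75) = 1211/75.
Equilibrium price: P = 96.4 − 31.96 = 64.44.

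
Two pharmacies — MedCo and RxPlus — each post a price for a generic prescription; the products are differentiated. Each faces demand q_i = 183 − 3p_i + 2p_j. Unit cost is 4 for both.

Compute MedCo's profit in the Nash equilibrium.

MedCo's profit: π = (p_{MedCo} − 4)(183 − 3p_{MedCo} + 2p_{RxPlus}).
∂π/∂p_{MedCo} = 195 − 6p_{MedCo} + 2p_{RxPlus} = 0 ⇒ p_{MedCo} = 32.5 + (1/3)p_{RxPlus}.
Setting p_{MedCo} = p_{RxPlus} in the reaction function: p_{MedCo} = 32.5 + (1/3)p_{MedCo}, so p_{MedCo} = 32.5 / (2/3) = 48.75.
q_{MedCo} = 183 − 3·48.75 + 2·48.75 = 134.25.
Profit = (48.75 − 4)·134.25 = 6007.6875.

6007.6875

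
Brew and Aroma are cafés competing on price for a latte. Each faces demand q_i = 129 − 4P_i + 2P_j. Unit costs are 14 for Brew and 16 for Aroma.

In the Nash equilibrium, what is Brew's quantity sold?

Brew's profit: π = (P_{Brew} − 14)(129 − 4P_{Brew} + 2P_{Aroma}).
∂π/∂P_{Brew} = 185 − 8P_{Brew} + 2P_{Aroma} = 0 ⇒ P_{Brew} = 23.125 + 0.25P_{Aroma}.
Similarly P_{Aroma} = 24.125 + 0.25P_{Brew}.
Plugging P_{Aroma} into Brew's best response: P_{Brew} = 23.125 + 0.25(24.125 + 0.25P_{Brew}) ⇒ 0.9375P_{Brew} = 933/32, so P_{Brew} = 31.1.
Then P_{Aroma} = 24.125 + 0.25·31.1 = 31.9.
q_{Brew} = 129 − 4·31.1 + 2·31.9 = 68.4.

68.4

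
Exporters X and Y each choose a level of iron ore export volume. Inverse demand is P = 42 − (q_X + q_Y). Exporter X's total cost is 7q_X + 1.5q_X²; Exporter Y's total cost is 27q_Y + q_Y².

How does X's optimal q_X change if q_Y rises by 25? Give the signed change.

-5

Exporter X's profit: π = q_X(42 − (q_X + q_Y)) − 7q_X − 1.5q_X².
∂π/∂q_X = 35 − 5q_X − q_Y = 0, so q_X = 7 − 0.2q_Y.
The reaction-function slope is −0.2, so a 25-unit rise in q_Y moves q_X by −0.2 × 25 = −5. X's best response falls — the actions are strategic substitutes.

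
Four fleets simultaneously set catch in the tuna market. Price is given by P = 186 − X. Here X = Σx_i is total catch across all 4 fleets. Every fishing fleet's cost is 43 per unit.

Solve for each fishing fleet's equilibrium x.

A representative fishing fleet's profit is π_i = x_i(186 − X) − 43x_i, with X = x_i + Σ_{j≠i} x_j.
First-order condition: 143 − 2x_i − Σ_{j≠i} x_j = 0.
Imposing symmetry (x_j = x for all j) turns Σ_{j≠i} x_j into 3x, so 143 = 5x and x = 28.6.

28.6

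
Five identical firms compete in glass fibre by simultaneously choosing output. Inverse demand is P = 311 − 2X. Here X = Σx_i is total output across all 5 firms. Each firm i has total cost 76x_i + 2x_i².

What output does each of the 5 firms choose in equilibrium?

14.6875

A representative firm's profit is π_i = x_i(311 − 2X) − 76x_i − 2x_i², with X = x_i + Σ_{j≠i} x_j.
First-order condition: 235 − 8x_i − 2Σ_{j≠i} x_j = 0.
In a symmetric equilibrium every firm chooses the same x, so Σ_{j≠i} x_j = 4x. The condition becomes 235 − 16x = 0, giving x = 235/16 = 14.6875.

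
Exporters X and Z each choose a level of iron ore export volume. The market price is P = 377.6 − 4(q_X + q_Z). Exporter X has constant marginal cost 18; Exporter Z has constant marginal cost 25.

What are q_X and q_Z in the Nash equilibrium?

30.55, 28.8

Exporter X's profit: π = q_X(377.6 − 4(q_X + q_Z)) − 18q_X.
∂π/∂q_X = 359.6 − 8q_X − 4q_Z = 0, so q_X = 44.95 − 0.5q_Z.
By the same steps for Z: q_Z = 44.075 − 0.5q_X.
Plugging q_Z into X's best response: q_X = 44.95 − 0.5(44.075 − 0.5q_X) ⇒ 0.75q_X = 22.9125, so q_X = 30.55.
Then q_Z = 44.075 − 0.5·30.55 = 28.8.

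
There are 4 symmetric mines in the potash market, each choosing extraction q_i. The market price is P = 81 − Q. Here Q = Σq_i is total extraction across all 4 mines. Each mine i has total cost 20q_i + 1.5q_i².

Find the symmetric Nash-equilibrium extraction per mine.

A representative mine's profit is π_i = q_i(81 − Q) − 20q_i − 1.5q_i², with Q = q_i + Σ_{j≠i} q_j.
First-order condition: 61 − 5q_i − Σ_{j≠i} q_j = 0.
Imposing symmetry (q_j = q for all j) turns Σ_{j≠i} q_j into 3q, so 61 = 8q and q = 7.625.

7.625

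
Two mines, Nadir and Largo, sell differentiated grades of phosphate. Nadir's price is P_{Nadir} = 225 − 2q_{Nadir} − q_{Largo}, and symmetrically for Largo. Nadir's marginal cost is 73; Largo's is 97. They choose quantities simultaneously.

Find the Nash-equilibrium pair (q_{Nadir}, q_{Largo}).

Mine Nadir's profit: π = q_{Nadir}(225 − 2q_{Nadir} − q_{Largo}) − 73q_{Nadir}.
∂π/∂q_{Nadir} = 152 − 4q_{Nadir} − q_{Largo} = 0 ⇒ q_{Nadir} = 38 − 0.25q_{Largo}.
Similarly q_{Largo} = 32 − 0.25q_{Nadir}.
Substituting the second reaction function into the first: q_{Nadir} = 38 − 0.25(32 − 0.25q_{Nadir}), which gives 0.9375q_{Nadir} = 30 ⇒ q_{Nadir} = 32.
Then q_{Largo} = 32 − 0.25·32 = 24.

32, 24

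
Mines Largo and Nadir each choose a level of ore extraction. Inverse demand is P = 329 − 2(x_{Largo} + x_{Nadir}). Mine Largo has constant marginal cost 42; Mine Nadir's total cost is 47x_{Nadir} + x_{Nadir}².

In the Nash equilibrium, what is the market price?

157.8

Mine Largo's profit: π = x_{Largo}(329 − 2(x_{Largo} + x_{Nadir})) − 42x_{Largo}.
∂π/∂x_{Largo} = 287 − 4x_{Largo} − 2x_{Nadir} = 0, so x_{Largo} = 71.75 − 0.5x_{Nadir}.
For Nadir: ∂π/∂x_{Nadir} = 282 − 6x_{Nadir} − 2x_{Largo} = 0 ⇒ x_{Nadir} = 47 − (1/3)x_{Largo}.
Solving the two reaction functions simultaneously: (1 − (−0.5)(−1/3))x_{Largo} = 71.75 − 0.5·47, so (5/6)x_{Largo} = 48.25 and x_{Largo} = 57.9.
Then x_{Nadir} = 47 − (1/3)·57.9 = 27.7.
Equilibrium price: P = 329 − 2·85.6 = 157.8.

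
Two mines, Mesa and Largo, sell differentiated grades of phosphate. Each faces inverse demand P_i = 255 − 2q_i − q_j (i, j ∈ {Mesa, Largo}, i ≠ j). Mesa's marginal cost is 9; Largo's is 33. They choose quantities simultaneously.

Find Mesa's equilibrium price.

Mine Mesa's profit: π = q_{Mesa}(255 − 2q_{Mesa} − q_{Largo}) − 9q_{Mesa}.
∂π/∂q_{Mesa} = 246 − 4q_{Mesa} − q_{Largo} = 0 ⇒ q_{Mesa} = 61.5 − 0.25q_{Largo}.
Similarly q_{Largo} = 55.5 − 0.25q_{Mesa}.
Solving the two reaction functions simultaneously: (1 − (−0.25)(−0.25))q_{Mesa} = 61.5 − 0.25·55.5, so 0.9375q_{Mesa} = 47.625 and q_{Mesa} = 50.8.
Then q_{Largo} = 55.5 − 0.25·50.8 = 42.8.
P_{Mesa} = 255 − 2·50.8 − 42.8 = 110.6.

110.6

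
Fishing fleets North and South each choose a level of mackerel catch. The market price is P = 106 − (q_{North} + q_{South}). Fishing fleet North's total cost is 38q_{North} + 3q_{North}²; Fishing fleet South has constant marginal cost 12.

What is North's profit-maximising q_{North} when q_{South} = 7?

Fishing fleet North's profit: π = q_{North}(106 − (q_{North} + q_{South})) − 38q_{North} − 3q_{North}².
∂π/∂q_{North} = 68 − 8q_{North} − q_{South} = 0, so q_{North} = 8.5 − 0.125q_{South}.
At q_{South} = 7: q_{North} = 8.5 − 0.125·7 = 7.625.

7.625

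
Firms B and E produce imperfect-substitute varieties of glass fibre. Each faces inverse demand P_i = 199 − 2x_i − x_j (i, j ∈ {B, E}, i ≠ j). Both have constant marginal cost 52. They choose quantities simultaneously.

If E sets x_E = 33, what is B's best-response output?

Firm B's profit: π = x_B(199 − 2x_B − x_E) − 52x_B.
∂π/∂x_B = 147 − 4x_B − x_E = 0 ⇒ x_B = 36.75 − 0.25x_E.
At x_E = 33: x_B = 36.75 − 0.25·33 = 28.5.

28.5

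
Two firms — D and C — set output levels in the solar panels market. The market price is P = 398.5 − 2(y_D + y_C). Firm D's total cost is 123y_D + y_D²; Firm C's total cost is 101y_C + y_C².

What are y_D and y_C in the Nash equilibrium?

Firm D's profit: π = y_D(398.5 − 2(y_D + y_C)) − 123y_D − y_D².
∂π/∂y_D = 275.5 − 6y_D − 2y_C = 0, so y_D = 551/12 − (1/3)y_C.
By the same steps for C: y_C = 595/12 − (1/3)y_D.
Substituting the second reaction function into the first: y_D = 551/12 − (1/3)(595/12 − (1/3)y_D), which gives (8/9)y_D = 529/18 ⇒ y_D = 33.0625.
Then y_C = 595/12 − (1/3)·33.0625 = 38.5625.

33.0625, 38.5625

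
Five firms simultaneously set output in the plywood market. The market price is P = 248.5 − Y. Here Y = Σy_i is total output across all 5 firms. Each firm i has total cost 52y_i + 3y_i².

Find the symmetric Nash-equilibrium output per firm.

A representative firm's profit is π_i = y_i(248.5 − Y) − 52y_i − 3y_i², with Y = y_i + Σ_{j≠i} y_j.
First-order condition: 196.5 − 8y_i − Σ_{j≠i} y_j = 0.
With identical firms, set every y_j = y: then 196.5 − 8y − 4y = 0, i.e. y = 196.5/12 = 16.375.

16.375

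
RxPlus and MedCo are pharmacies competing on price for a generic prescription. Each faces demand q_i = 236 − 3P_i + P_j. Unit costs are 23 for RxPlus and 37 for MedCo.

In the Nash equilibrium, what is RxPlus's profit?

RxPlus's profit: π = (P_{RxPlus} − 23)(236 − 3P_{RxPlus} + P_{MedCo}).
∂π/∂P_{RxPlus} = 305 − 6P_{RxPlus} + P_{MedCo} = 0 ⇒ P_{RxPlus} = 305/6 + (1/6)P_{MedCo}.
Similarly P_{MedCo} = 347/6 + (1/6)P_{RxPlus}.
Plugging P_{MedCo} into RxPlus's best response: P_{RxPlus} = 305/6 + (1/6)(347/6 + (1/6)P_{RxPlus}) ⇒ (35/36)P_{RxPlus} = 2177/36, so P_{RxPlus} = 62.2.
Then P_{MedCo} = 347/6 + (1/6)·62.2 = 68.2.
q_{RxPlus} = 236 − 3·62.2 + 68.2 = 117.6.
Profit = (62.2 − 23)·117.6 = 4609.92.

4609.92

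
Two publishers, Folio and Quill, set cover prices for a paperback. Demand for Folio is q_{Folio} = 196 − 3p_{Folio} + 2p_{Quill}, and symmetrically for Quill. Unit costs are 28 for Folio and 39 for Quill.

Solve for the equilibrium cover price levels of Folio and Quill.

72.0625, 76.1875

Folio's profit: π = (p_{Folio} − 28)(196 − 3p_{Folio} + 2p_{Quill}).
∂π/∂p_{Folio} = 280 − 6p_{Folio} + 2p_{Quill} = 0 ⇒ p_{Folio} = 140/3 + (1/3)p_{Quill}.
Similarly p_{Quill} = 313/6 + (1/3)p_{Folio}.
Plugging p_{Quill} into Folio's best response: p_{Folio} = 140/3 + (1/3)(313/6 + (1/3)p_{Folio}) ⇒ (8/9)p_{Folio} = 1153/18, so p_{Folio} = 72.0625.
Then p_{Quill} = 313/6 + (1/3)·72.0625 = 76.1875.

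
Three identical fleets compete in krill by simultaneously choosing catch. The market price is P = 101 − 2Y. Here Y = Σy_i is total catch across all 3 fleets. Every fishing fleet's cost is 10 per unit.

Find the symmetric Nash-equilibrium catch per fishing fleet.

A representative fishing fleet's profit is π_i = y_i(101 − 2Y) − 10y_i, with Y = y_i + Σ_{j≠i} y_j.
First-order condition: 91 − 4y_i − 2Σ_{j≠i} y_j = 0.
Imposing symmetry (y_j = y for all j) turns Σ_{j≠i} y_j into 2y, so 91 = 8y and y = 11.375.

11.375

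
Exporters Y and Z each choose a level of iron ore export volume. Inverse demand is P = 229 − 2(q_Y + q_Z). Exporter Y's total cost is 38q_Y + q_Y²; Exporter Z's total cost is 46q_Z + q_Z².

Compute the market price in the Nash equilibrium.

Exporter Y's profit: π = q_Y(229 − 2(q_Y + q_Z)) − 38q_Y − q_Y².
∂π/∂q_Y = 191 − 6q_Y − 2q_Z = 0, so q_Y = 191/6 − (1/3)q_Z.
By the same steps for Z: q_Z = 30.5 − (1/3)q_Y.
Substituting the second reaction function into the first: q_Y = 191/6 − (1/3)(30.5 − (1/3)q_Y), which gives (8/9)q_Y = 65/3 ⇒ q_Y = 24.375.
Then q_Z = 30.5 − (1/3)·24.375 = 22.375.
Equilibrium price: P = 229 − 2·46.75 = 135.5.

135.5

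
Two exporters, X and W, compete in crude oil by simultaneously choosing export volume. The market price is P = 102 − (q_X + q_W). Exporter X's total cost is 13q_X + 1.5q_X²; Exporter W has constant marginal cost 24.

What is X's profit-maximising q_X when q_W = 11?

15.6

Exporter X's profit: π = q_X(102 − (q_X + q_W)) − 13q_X − 1.5q_X².
∂π/∂q_X = 89 − 5q_X − q_W = 0, so q_X = 17.8 − 0.2q_W.
At q_W = 11: q_X = 17.8 − 0.2·11 = 15.6.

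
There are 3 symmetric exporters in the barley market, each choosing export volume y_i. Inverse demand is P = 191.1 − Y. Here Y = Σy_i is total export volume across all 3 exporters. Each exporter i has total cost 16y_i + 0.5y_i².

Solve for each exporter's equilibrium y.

35.02

A representative exporter's profit is π_i = y_i(191.1 − Y) − 16y_i − 0.5y_i², with Y = y_i + Σ_{j≠i} y_j.
First-order condition: 175.1 − 3y_i − Σ_{j≠i} y_j = 0.
In a symmetric equilibrium every exporter chooses the same y, so Σ_{j≠i} y_j = 2y. The condition becomes 175.1 − 5y = 0, giving y = 175.1/5 = 35.02.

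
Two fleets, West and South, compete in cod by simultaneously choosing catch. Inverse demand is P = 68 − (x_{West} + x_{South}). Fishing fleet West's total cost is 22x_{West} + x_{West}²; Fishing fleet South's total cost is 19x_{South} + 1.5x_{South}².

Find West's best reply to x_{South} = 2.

Fishing fleet West's profit: π = x_{West}(68 − (x_{West} + x_{South})) − 22x_{West} − x_{West}².
∂π/∂x_{West} = 46 − 4x_{West} − x_{South} = 0, so x_{West} = 11.5 − 0.25x_{South}.
At x_{South} = 2: x_{West} = 11.5 − 0.25·2 = 11.

11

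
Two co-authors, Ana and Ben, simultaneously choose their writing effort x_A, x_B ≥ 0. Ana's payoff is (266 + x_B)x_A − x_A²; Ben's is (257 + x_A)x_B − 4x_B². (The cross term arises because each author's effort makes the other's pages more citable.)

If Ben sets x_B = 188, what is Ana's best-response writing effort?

227

Expanding Ana's payoff: 266x_A + x_Bx_A − x_A².
∂π/∂x_A = 266 + x_B − 2x_A = 0, so x_A = 133 + 0.5x_B.
At x_B = 188: x_A = 133 + 0.5·188 = 227.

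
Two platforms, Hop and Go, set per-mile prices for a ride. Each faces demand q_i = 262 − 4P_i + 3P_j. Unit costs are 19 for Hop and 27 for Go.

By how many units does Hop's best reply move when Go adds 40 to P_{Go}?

Hop's profit: π = (P_{Hop} − 19)(262 − 4P_{Hop} + 3P_{Go}).
∂π/∂P_{Hop} = 338 − 8P_{Hop} + 3P_{Go} = 0 ⇒ P_{Hop} = 42.25 + 0.375P_{Go}.
The reaction-function slope is 0.375, so a 40-unit rise in P_{Go} moves P_{Hop} by 0.375 × 40 = 15. Hop's best response rises — the actions are strategic complements.

15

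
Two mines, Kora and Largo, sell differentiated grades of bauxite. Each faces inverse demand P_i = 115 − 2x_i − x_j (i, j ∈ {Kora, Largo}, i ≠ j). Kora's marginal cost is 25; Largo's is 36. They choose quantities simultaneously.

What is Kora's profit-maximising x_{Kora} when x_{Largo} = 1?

22.25

Mine Kora's profit: π = x_{Kora}(115 − 2x_{Kora} − x_{Largo}) − 25x_{Kora}.
∂π/∂x_{Kora} = 90 − 4x_{Kora} − x_{Largo} = 0 ⇒ x_{Kora} = 22.5 − 0.25x_{Largo}.
At x_{Largo} = 1: x_{Kora} = 22.5 − 0.25·1 = 22.25.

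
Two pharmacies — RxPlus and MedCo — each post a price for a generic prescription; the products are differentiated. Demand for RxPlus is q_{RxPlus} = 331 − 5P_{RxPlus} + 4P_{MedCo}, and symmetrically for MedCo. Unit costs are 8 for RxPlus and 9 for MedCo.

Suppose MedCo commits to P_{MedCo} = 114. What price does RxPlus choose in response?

82.7

RxPlus's profit: π = (P_{RxPlus} − 8)(331 − 5P_{RxPlus} + 4P_{MedCo}).
∂π/∂P_{RxPlus} = 371 − 10P_{RxPlus} + 4P_{MedCo} = 0 ⇒ P_{RxPlus} = 37.1 + 0.4P_{MedCo}.
At P_{MedCo} = 114: P_{RxPlus} = 37.1 + 0.4·114 = 82.7.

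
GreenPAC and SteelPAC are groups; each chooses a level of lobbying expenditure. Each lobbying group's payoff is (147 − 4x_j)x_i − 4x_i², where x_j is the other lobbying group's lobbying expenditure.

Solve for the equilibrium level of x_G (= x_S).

12.25

GreenPAC's payoff is (147 − 4x_S)x_G − 4x_G².
∂π/∂x_G = 147 − 4x_S − 8x_G = 0, so x_G = 18.375 − 0.5x_S.
The game is symmetric, so in equilibrium x_S = x_G: the reaction function gives 1.5x_G = 18.375, hence x_G = 12.25.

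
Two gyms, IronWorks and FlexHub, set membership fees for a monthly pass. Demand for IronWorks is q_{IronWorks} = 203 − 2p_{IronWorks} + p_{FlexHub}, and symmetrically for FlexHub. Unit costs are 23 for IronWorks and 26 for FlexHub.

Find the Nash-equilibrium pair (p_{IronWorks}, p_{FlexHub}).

83.4, 84.6

IronWorks's profit: π = (p_{IronWorks} − 23)(203 − 2p_{IronWorks} + p_{FlexHub}).
∂π/∂p_{IronWorks} = 249 − 4p_{IronWorks} + p_{FlexHub} = 0 ⇒ p_{IronWorks} = 62.25 + 0.25p_{FlexHub}.
Similarly p_{FlexHub} = 63.75 + 0.25p_{IronWorks}.
Plugging p_{FlexHub} into IronWorks's best response: p_{IronWorks} = 62.25 + 0.25(63.75 + 0.25p_{IronWorks}) ⇒ 0.9375p_{IronWorks} = 78.1875, so p_{IronWorks} = 83.4.
Then p_{FlexHub} = 63.75 + 0.25·83.4 = 84.6.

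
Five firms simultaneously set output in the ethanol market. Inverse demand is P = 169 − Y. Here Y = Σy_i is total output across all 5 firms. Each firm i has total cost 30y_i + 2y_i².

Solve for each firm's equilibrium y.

A representative firm's profit is π_i = y_i(169 − Y) − 30y_i − 2y_i², with Y = y_i + Σ_{j≠i} y_j.
First-order condition: 139 − 6y_i − Σ_{j≠i} y_j = 0.
Imposing symmetry (y_j = y for all j) turns Σ_{j≠i} y_j into 4y, so 139 = 10y and y = 13.9.

13.9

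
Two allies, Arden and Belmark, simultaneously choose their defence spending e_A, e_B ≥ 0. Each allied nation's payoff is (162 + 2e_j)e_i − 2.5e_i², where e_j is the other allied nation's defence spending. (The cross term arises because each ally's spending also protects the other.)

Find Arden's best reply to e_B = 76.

62.8

Arden's payoff is (162 + 2e_B)e_A − 2.5e_A².
∂π/∂e_A = 162 + 2e_B − 5e_A = 0, so e_A = 32.4 + 0.4e_B.
At e_B = 76: e_A = 32.4 + 0.4·76 = 62.8.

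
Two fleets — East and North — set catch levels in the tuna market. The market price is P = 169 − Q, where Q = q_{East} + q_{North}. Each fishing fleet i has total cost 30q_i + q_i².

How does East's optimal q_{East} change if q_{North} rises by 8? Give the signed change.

Fishing fleet East's profit: π = q_{East}(169 − (q_{East} + q_{North})) − 30q_{East} − q_{East}².
∂π/∂q_{East} = 139 − 4q_{East} − q_{North} = 0, so q_{East} = 34.75 − 0.25q_{North}.
The reaction-function slope is −0.25, so an 8-unit rise in q_{North} moves q_{East} by −0.25 × 8 = −2. East's best response falls — the actions are strategic substitutes.

-2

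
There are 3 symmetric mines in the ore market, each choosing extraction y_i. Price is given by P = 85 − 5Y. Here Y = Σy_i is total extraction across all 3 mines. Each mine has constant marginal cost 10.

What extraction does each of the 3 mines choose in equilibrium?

3.75

A representative mine's profit is π_i = y_i(85 − 5Y) − 10y_i, with Y = y_i + Σ_{j≠i} y_j.
First-order condition: 75 − 10y_i − 5Σ_{j≠i} y_j = 0.
Imposing symmetry (y_j = y for all j) turns Σ_{j≠i} y_j into 2y, so 75 = 20y and y = 3.75.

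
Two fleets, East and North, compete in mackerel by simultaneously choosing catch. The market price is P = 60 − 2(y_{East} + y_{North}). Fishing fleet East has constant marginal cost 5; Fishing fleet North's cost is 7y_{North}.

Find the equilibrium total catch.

18

Fishing fleet East's profit: π = y_{East}(60 − 2(y_{East} + y_{North})) − 5y_{East}.
∂π/∂y_{East} = 55 − 4y_{East} − 2y_{North} = 0, so y_{East} = 13.75 − 0.5y_{North}.
By the same steps for North: y_{North} = 13.25 − 0.5y_{East}.
Solving the two reaction functions simultaneously: (1 − (−0.5)(−0.5))y_{East} = 13.75 − 0.5·13.25, so 0.75y_{East} = 7.125 and y_{East} = 9.5.
Then y_{North} = 13.25 − 0.5·9.5 = 8.5.
Total catch: 9.5 + 8.5 = 18.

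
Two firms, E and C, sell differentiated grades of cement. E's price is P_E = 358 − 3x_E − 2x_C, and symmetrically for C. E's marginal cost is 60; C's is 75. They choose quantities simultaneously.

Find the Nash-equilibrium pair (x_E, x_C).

38.1875, 34.4375

Firm E's profit: π = x_E(358 − 3x_E − 2x_C) − 60x_E.
∂π/∂x_E = 298 − 6x_E − 2x_C = 0 ⇒ x_E = 149/3 − (1/3)x_C.
Similarly x_C = 283/6 − (1/3)x_E.
Plugging x_C into E's best response: x_E = 149/3 − (1/3)(283/6 − (1/3)x_E) ⇒ (8/9)x_E = 611/18, so x_E = 38.1875.
Then x_C = 283/6 − (1/3)·38.1875 = 34.4375.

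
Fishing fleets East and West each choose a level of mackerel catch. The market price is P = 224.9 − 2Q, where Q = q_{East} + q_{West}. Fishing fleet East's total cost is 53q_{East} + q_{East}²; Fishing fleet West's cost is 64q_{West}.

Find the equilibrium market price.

126.16

Fishing fleet East's profit: π = q_{East}(224.9 − 2(q_{East} + q_{West})) − 53q_{East} − q_{East}².
∂π/∂q_{East} = 171.9 − 6q_{East} − 2q_{West} = 0, so q_{East} = 28.65 − (1/3)q_{West}.
For West: ∂π/∂q_{West} = 160.9 − 4q_{West} − 2q_{East} = 0 ⇒ q_{West} = 40.225 − 0.5q_{East}.
Solving the two reaction functions simultaneously: (1 − (−1/3)(−0.5))q_{East} = 28.65 − (1/3)·40.225, so (5/6)q_{East} = 1829/120 and q_{East} = 18.29.
Then q_{West} = 40.225 − 0.5·18.29 = 31.08.
Equilibrium price: P = 224.9 − 2·49.37 = 126.16.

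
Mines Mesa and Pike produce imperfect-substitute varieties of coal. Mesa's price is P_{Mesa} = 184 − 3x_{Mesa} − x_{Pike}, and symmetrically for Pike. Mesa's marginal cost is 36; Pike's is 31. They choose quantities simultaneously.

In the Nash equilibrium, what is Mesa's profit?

1323

Mine Mesa's profit: π = x_{Mesa}(184 − 3x_{Mesa} − x_{Pike}) − 36x_{Mesa}.
∂π/∂x_{Mesa} = 148 − 6x_{Mesa} − x_{Pike} = 0 ⇒ x_{Mesa} = 74/3 − (1/6)x_{Pike}.
Similarly x_{Pike} = 25.5 − (1/6)x_{Mesa}.
Plugging x_{Pike} into Mesa's best response: x_{Mesa} = 74/3 − (1/6)(25.5 − (1/6)x_{Mesa}) ⇒ (35/36)x_{Mesa} = 245/12, so x_{Mesa} = 21.
Then x_{Pike} = 25.5 − (1/6)·21 = 22.
P_{Mesa} = 184 − 3·21 − 22 = 99.
Profit = (99 − 36)·21 = 1323.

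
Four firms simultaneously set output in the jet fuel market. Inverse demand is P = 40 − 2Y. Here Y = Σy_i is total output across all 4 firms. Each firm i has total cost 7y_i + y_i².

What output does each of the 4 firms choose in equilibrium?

2.75

A representative firm's profit is π_i = y_i(40 − 2Y) − 7y_i − y_i², with Y = y_i + Σ_{j≠i} y_j.
First-order condition: 33 − 6y_i − 2Σ_{j≠i} y_j = 0.
In a symmetric equilibrium every firm chooses the same y, so Σ_{j≠i} y_j = 3y. The condition becomes 33 − 12y = 0, giving y = 33/12 = 2.75.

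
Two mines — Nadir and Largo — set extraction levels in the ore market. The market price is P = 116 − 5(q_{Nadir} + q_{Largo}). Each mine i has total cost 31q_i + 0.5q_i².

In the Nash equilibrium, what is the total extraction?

10.625

Mine Nadir's profit: π = q_{Nadir}(116 − 5(q_{Nadir} + q_{Largo})) − 31q_{Nadir} − 0.5q_{Nadir}².
∂π/∂q_{Nadir} = 85 − 11q_{Nadir} − 5q_{Largo} = 0, so q_{Nadir} = 85/11 − (5/11)q_{Largo}.
The game is symmetric, so in equilibrium q_{Largo} = q_{Nadir}: the reaction function gives (16/11)q_{Nadir} = 85/11, hence q_{Nadir} = 5.3125.
Total extraction: 5.3125 + 5.3125 = 10.625.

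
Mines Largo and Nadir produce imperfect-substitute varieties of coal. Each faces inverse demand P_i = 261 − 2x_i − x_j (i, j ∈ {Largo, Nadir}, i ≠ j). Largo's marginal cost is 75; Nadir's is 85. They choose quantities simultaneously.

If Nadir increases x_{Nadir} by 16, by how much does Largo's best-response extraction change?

-4

Mine Largo's profit: π = x_{Largo}(261 − 2x_{Largo} − x_{Nadir}) − 75x_{Largo}.
∂π/∂x_{Largo} = 186 − 4x_{Largo} − x_{Nadir} = 0 ⇒ x_{Largo} = 46.5 − 0.25x_{Nadir}.
The reaction-function slope is −0.25, so a 16-unit rise in x_{Nadir} moves x_{Largo} by −0.25 × 16 = −4. Largo's best response falls — the actions are strategic substitutes.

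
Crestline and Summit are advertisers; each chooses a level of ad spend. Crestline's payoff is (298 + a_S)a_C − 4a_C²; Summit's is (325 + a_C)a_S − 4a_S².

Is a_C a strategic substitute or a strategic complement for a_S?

strategic complements

Expanding Crestline's payoff: 298a_C + a_Sa_C − 4a_C².
∂π/∂a_C = 298 + a_S − 8a_C = 0, so a_C = 37.25 + 0.125a_S.
The best-response slope da_C/da_S = 0.125 > 0: the reaction function is upward-sloping, so the choices are strategic complements.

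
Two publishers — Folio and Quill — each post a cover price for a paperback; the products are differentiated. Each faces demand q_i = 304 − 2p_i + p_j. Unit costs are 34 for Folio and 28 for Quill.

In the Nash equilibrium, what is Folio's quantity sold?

Folio's profit: π = (p_{Folio} − 34)(304 − 2p_{Folio} + p_{Quill}).
∂π/∂p_{Folio} = 372 − 4p_{Folio} + p_{Quill} = 0 ⇒ p_{Folio} = 93 + 0.25p_{Quill}.
Similarly p_{Quill} = 90 + 0.25p_{Folio}.
Plugging p_{Quill} into Folio's best response: p_{Folio} = 93 + 0.25(90 + 0.25p_{Folio}) ⇒ 0.9375p_{Folio} = 115.5, so p_{Folio} = 123.2.
Then p_{Quill} = 90 + 0.25·123.2 = 120.8.
q_{Folio} = 304 − 2·123.2 + 120.8 = 178.4.

178.4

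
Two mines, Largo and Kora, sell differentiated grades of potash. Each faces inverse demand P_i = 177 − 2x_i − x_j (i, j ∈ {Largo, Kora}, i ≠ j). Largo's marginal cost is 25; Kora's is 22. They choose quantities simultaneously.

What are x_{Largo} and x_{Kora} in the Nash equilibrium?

Mine Largo's profit: π = x_{Largo}(177 − 2x_{Largo} − x_{Kora}) − 25x_{Largo}.
∂π/∂x_{Largo} = 152 − 4x_{Largo} − x_{Kora} = 0 ⇒ x_{Largo} = 38 − 0.25x_{Kora}.
Similarly x_{Kora} = 38.75 − 0.25x_{Largo}.
Plugging x_{Kora} into Largo's best response: x_{Largo} = 38 − 0.25(38.75 − 0.25x_{Largo}) ⇒ 0.9375x_{Largo} = 28.3125, so x_{Largo} = 30.2.
Then x_{Kora} = 38.75 − 0.25·30.2 = 31.2.

30.2, 31.2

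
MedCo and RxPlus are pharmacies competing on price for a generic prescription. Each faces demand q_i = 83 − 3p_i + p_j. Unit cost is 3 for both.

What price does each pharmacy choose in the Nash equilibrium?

18.4

MedCo's profit: π = (p_{MedCo} − 3)(83 − 3p_{MedCo} + p_{RxPlus}).
∂π/∂p_{MedCo} = 92 − 6p_{MedCo} + p_{RxPlus} = 0 ⇒ p_{MedCo} = 46/3 + (1/6)p_{RxPlus}.
Setting p_{MedCo} = p_{RxPlus} in the reaction function: p_{MedCo} = 46/3 + (1/6)p_{MedCo}, so p_{MedCo} = (46/3) / (5/6) = 18.4.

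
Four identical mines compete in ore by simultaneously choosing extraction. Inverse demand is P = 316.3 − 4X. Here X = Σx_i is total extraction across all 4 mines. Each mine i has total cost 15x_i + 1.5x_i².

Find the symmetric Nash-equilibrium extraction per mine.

13.1

A representative mine's profit is π_i = x_i(316.3 − 4X) − 15x_i − 1.5x_i², with X = x_i + Σ_{j≠i} x_j.
First-order condition: 301.3 − 11x_i − 4Σ_{j≠i} x_j = 0.
With identical mines, set every x_j = x: then 301.3 − 11x − 12x = 0, i.e. x = 301.3/23 = 13.1.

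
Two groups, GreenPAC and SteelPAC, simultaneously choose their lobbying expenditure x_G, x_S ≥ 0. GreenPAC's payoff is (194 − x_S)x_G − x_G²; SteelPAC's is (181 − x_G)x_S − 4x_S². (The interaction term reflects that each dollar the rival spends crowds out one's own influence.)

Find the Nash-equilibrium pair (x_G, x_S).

91.4, 11.2

Expanding GreenPAC's payoff: 194x_G − x_Sx_G − x_G².
∂π/∂x_G = 194 − x_S − 2x_G = 0, so x_G = 97 − 0.5x_S.
Likewise for SteelPAC: x_S = 22.625 − 0.125x_G.
Plugging x_S into GreenPAC's best response: x_G = 97 − 0.5(22.625 − 0.125x_G) ⇒ 0.9375x_G = 85.6875, so x_G = 91.4.
Then x_S = 22.625 − 0.125·91.4 = 11.2.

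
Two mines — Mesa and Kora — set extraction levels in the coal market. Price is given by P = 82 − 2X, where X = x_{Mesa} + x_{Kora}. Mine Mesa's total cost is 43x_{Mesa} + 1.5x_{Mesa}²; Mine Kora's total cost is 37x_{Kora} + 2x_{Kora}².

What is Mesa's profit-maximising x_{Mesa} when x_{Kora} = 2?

Mine Mesa's profit: π = x_{Mesa}(82 − 2(x_{Mesa} + x_{Kora})) − 43x_{Mesa} − 1.5x_{Mesa}².
∂π/∂x_{Mesa} = 39 − 7x_{Mesa} − 2x_{Kora} = 0, so x_{Mesa} = 39/7 − (2/7)x_{Kora}.
At x_{Kora} = 2: x_{Mesa} = 39/7 − (2/7)·2 = 5.

5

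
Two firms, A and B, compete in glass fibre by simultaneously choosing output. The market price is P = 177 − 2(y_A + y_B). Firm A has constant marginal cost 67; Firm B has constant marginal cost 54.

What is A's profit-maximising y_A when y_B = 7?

24

Firm A's profit: π = y_A(177 − 2(y_A + y_B)) − 67y_A.
∂π/∂y_A = 110 − 4y_A − 2y_B = 0, so y_A = 27.5 − 0.5y_B.
At y_B = 7: y_A = 27.5 − 0.5·7 = 24.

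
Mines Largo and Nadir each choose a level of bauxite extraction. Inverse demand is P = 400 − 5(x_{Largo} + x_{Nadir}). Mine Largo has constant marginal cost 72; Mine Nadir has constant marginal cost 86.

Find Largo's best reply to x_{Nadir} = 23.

Mine Largo's profit: π = x_{Largo}(400 − 5(x_{Largo} + x_{Nadir})) − 72x_{Largo}.
∂π/∂x_{Largo} = 328 − 10x_{Largo} − 5x_{Nadir} = 0, so x_{Largo} = 32.8 − 0.5x_{Nadir}.
At x_{Nadir} = 23: x_{Largo} = 32.8 − 0.5·23 = 21.3.

21.3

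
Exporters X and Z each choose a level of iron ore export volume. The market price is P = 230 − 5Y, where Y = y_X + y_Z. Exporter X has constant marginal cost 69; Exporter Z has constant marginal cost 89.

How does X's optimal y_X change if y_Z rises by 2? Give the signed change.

-1

Exporter X's profit: π = y_X(230 − 5(y_X + y_Z)) − 69y_X.
∂π/∂y_X = 161 − 10y_X − 5y_Z = 0, so y_X = 16.1 − 0.5y_Z.
The reaction-function slope is −0.5, so a 2-unit rise in y_Z moves y_X by −0.5 × 2 = −1. X's best response falls — the actions are strategic substitutes.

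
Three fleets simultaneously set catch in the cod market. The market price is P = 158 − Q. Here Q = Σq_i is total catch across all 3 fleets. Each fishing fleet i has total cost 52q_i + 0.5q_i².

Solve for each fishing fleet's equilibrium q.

21.2

A representative fishing fleet's profit is π_i = q_i(158 − Q) − 52q_i − 0.5q_i², with Q = q_i + Σ_{j≠i} q_j.
First-order condition: 106 − 3q_i − Σ_{j≠i} q_j = 0.
In a symmetric equilibrium every fishing fleet chooses the same q, so Σ_{j≠i} q_j = 2q. The condition becomes 106 − 5q = 0, giving q = 106/5 = 21.2.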